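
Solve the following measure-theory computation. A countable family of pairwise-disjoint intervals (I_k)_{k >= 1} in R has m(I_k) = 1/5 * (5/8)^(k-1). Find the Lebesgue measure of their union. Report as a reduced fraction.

By countable additivity of the Lebesgue measure on pairwise disjoint measurable sets,
  m(union_{k >= 1} I_k) = sum_{k >= 1} m(I_k) = sum_{k >= 1} a * r^(k-1),
  with a = 1/5 and r = 5/8.
Since 0 < r = 5/8 < 1, the geometric series converges:
  sum_{k >= 1} a * r^(k-1) = a / (1 - r).
  = 1/5 / (1 - 5/8)
  = 1/5 / (3/8)
  = 8/15.

8/15


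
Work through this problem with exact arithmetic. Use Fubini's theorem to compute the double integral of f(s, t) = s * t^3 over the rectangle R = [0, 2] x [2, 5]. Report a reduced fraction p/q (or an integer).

f(s, t) is a tensor product of a function of s and a function of t, and both factors are bounded continuous (hence Lebesgue integrable) on the rectangle, so Fubini's theorem applies:
  integral_R f d(m x m) = (integral_a1^b1 s ds) * (integral_a2^b2 t^3 dt).
Inner integral in s: integral_{0}^{2} s ds = (2^2 - 0^2)/2
  = 2.
Inner integral in t: integral_{2}^{5} t^3 dt = (5^4 - 2^4)/4
  = 609/4.
Product: (2) * (609/4) = 609/2.

609/2


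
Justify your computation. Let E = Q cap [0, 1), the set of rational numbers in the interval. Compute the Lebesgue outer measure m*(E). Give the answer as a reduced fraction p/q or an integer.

E = Q cap [0, 1) is a subset of Q, which is countable. Enumerate Q = {q_1, q_2, ...}; for any eps > 0, cover q_k by the open interval (q_k - eps/2^(k+1), q_k + eps/2^(k+1)), of length eps/2^k. The total cover length is sum_{k>=1} eps/2^k = eps. Hence m*(E) <= m*(Q) <= eps for every eps > 0, and since outer measure is non-negative, m*(E) = 0.

0


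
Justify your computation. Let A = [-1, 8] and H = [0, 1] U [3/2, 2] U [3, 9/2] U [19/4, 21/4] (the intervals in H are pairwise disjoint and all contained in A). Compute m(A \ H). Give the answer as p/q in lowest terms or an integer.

The ambient interval has length m(A) = 8 - (-1) = 9.
Since the holes are disjoint and sit inside A, by finite additivity
  m(H) = sum_i (b_i - a_i), and m(A \ H) = m(A) - m(H).
Computing the hole measures:
  m(H_1) = 1 - 0 = 1.
  m(H_2) = 2 - 3/2 = 1/2.
  m(H_3) = 9/2 - 3 = 3/2.
  m(H_4) = 21/4 - 19/4 = 1/2.
Summed: m(H) = 1 + 1/2 + 3/2 + 1/2 = 7/2.
So m(A \ H) = 9 - 7/2 = 11/2.

11/2


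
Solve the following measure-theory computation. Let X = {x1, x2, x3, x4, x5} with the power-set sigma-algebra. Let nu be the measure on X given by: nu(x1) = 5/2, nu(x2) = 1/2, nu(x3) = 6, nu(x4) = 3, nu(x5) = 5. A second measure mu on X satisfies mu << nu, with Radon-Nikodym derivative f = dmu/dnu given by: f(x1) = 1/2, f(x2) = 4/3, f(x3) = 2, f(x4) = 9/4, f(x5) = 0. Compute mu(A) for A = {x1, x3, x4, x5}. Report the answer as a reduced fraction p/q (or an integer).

By the defining property of the Radon-Nikodym derivative, for every measurable set A,
  mu(A) = integral_A f dnu.
Since nu is a discrete measure concentrated on the atoms of X, the integral over A reduces to the sum
  mu(A) = sum_{x in A} f(x) * nu({x}).
Computing each term:
  x1: f(x1) * nu(x1) = 1/2 * 5/2 = 5/4.
  x3: f(x3) * nu(x3) = 2 * 6 = 12.
  x4: f(x4) * nu(x4) = 9/4 * 3 = 27/4.
  x5: f(x5) * nu(x5) = 0 * 5 = 0.
Summing: mu(A) = 5/4 + 12 + 27/4 + 0 = 20.

20


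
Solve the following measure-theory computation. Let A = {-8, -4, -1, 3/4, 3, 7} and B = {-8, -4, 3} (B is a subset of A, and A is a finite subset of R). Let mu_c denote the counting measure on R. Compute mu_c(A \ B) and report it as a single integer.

Counting measure assigns mu_c(E) = |E| (number of elements) when E is finite. For B subset A, A \ B is the set of elements of A not in B, so |A \ B| = |A| - |B|.
|A| = 6, |B| = 3, so mu_c(A \ B) = 6 - 3 = 3.

3


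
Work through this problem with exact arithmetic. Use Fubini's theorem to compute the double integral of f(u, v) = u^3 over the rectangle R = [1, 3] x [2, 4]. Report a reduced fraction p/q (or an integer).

f(u, v) is a tensor product of a function of u and a function of v, and both factors are bounded continuous (hence Lebesgue integrable) on the rectangle, so Fubini's theorem applies:
  integral_R f d(m x m) = (integral_a1^b1 u^3 du) * (integral_a2^b2 1 dv).
Inner integral in u: integral_{1}^{3} u^3 du = (3^4 - 1^4)/4
  = 20.
Inner integral in v: integral_{2}^{4} 1 dv = (4^1 - 2^1)/1
  = 2.
Product: (20) * (2) = 40.

40


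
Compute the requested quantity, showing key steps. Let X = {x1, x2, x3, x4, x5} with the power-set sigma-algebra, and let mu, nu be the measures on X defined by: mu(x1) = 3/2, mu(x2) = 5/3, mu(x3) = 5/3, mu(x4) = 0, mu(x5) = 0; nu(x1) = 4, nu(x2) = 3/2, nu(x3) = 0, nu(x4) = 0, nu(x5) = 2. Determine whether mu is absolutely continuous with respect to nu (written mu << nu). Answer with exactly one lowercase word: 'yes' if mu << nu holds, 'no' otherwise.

mu << nu means: every nu-null measurable set is also mu-null; equivalently, for every atom x, if nu({x}) = 0 then mu({x}) = 0.
Checking each atom:
  x1: nu = 4 > 0 -> no constraint.
  x2: nu = 3/2 > 0 -> no constraint.
  x3: nu = 0, mu = 5/3 > 0 -> violates mu << nu.
  x4: nu = 0, mu = 0 -> consistent with mu << nu.
  x5: nu = 2 > 0 -> no constraint.
The atom(s) x3 violate the condition (nu = 0 but mu > 0). Therefore mu is NOT absolutely continuous w.r.t. nu.

no


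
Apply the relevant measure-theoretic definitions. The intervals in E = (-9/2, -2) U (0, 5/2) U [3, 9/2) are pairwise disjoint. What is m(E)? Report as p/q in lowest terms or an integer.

For pairwise disjoint intervals, m(union_i I_i) = sum_i m(I_i),
and m is invariant under swapping open/closed endpoints (single points have measure 0).
So m(E) = sum_i (b_i - a_i).
  I_1 has length -2 - (-9/2) = 5/2.
  I_2 has length 5/2 - 0 = 5/2.
  I_3 has length 9/2 - 3 = 3/2.
Summing:
  m(E) = 5/2 + 5/2 + 3/2 = 13/2.

13/2


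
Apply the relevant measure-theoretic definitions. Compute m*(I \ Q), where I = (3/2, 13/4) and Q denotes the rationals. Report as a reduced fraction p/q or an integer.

The interval I = (3/2, 13/4) has m(I) = 13/4 - 3/2 = 7/4 (endpoints are measure-zero, so open/closed/half-open agree). Write I = (I cap Q) u (I \ Q). The rationals in I are countable, so m*(I cap Q) = 0 (cover each rational by intervals whose total length is arbitrarily small). By countable subadditivity m*(I) <= m*(I cap Q) + m*(I \ Q), hence m*(I \ Q) >= m(I) = 7/4. The reverse inequality m*(I \ Q) <= m*(I) = 7/4 is trivial since (I \ Q) is a subset of I. Therefore m*(I \ Q) = 7/4.

7/4


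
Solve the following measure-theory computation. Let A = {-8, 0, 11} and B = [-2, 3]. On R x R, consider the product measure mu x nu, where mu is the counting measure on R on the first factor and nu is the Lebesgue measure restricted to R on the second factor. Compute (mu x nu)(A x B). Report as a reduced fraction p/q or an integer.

For a measurable rectangle A x B, the product measure satisfies
  (mu x nu)(A x B) = mu(A) * nu(B).
  mu(A) = 3.
  nu(B) = 5.
  (mu x nu)(A x B) = 3 * 5 = 15.

15


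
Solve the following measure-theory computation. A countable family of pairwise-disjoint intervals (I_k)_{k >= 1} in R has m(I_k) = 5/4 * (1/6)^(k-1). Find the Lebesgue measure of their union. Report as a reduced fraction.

By countable additivity of the Lebesgue measure on pairwise disjoint measurable sets,
  m(union_{k >= 1} I_k) = sum_{k >= 1} m(I_k) = sum_{k >= 1} a * r^(k-1),
  with a = 5/4 and r = 1/6.
Since 0 < r = 1/6 < 1, the geometric series converges:
  sum_{k >= 1} a * r^(k-1) = a / (1 - r).
  = 5/4 / (1 - 1/6)
  = 5/4 / (5/6)
  = 3/2.

3/2


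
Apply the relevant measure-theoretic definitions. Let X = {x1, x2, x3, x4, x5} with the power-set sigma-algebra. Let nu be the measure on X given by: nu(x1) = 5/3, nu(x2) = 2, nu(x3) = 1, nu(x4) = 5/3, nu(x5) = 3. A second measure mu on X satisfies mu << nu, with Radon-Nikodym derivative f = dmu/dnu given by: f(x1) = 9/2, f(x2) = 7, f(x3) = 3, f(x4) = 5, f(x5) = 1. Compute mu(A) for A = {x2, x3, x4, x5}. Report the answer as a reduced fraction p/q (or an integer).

By the defining property of the Radon-Nikodym derivative, for every measurable set A,
  mu(A) = integral_A f dnu.
Since nu is a discrete measure concentrated on the atoms of X, the integral over A reduces to the sum
  mu(A) = sum_{x in A} f(x) * nu({x}).
Computing each term:
  x2: f(x2) * nu(x2) = 7 * 2 = 14.
  x3: f(x3) * nu(x3) = 3 * 1 = 3.
  x4: f(x4) * nu(x4) = 5 * 5/3 = 25/3.
  x5: f(x5) * nu(x5) = 1 * 3 = 3.
Summing: mu(A) = 14 + 3 + 25/3 + 3 = 85/3.

85/3


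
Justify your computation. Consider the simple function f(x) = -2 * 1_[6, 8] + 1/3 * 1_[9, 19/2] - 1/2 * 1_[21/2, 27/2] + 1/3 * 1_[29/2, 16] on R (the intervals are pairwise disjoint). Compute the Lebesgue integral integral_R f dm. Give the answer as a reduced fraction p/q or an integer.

For a simple function f = sum_i c_i * 1_{A_i} with disjoint A_i,
  integral f dm = sum_i c_i * m(A_i).
Lengths of the A_i:
  m(A_1) = 8 - 6 = 2.
  m(A_2) = 19/2 - 9 = 1/2.
  m(A_3) = 27/2 - 21/2 = 3.
  m(A_4) = 16 - 29/2 = 3/2.
Contributions c_i * m(A_i):
  (-2) * (2) = -4.
  (1/3) * (1/2) = 1/6.
  (-1/2) * (3) = -3/2.
  (1/3) * (3/2) = 1/2.
Total: -4 + 1/6 - 3/2 + 1/2 = -29/6.

-29/6


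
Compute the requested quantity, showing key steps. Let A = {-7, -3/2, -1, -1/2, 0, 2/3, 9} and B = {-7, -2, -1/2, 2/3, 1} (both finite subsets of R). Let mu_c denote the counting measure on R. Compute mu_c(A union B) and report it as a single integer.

Counting measure on a finite set equals cardinality. By inclusion-exclusion, |A union B| = |A| + |B| - |A cap B|.
|A| = 7, |B| = 5, |A cap B| = 3.
So mu_c(A union B) = 7 + 5 - 3 = 9.

9


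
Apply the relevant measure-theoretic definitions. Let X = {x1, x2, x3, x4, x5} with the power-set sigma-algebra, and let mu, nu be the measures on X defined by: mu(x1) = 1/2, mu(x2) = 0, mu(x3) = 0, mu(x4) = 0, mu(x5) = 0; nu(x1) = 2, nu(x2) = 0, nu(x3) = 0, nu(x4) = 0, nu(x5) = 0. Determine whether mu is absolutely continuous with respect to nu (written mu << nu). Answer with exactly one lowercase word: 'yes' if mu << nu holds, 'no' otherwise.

mu << nu means: every nu-null measurable set is also mu-null; equivalently, for every atom x, if nu({x}) = 0 then mu({x}) = 0.
Checking each atom:
  x1: nu = 2 > 0 -> no constraint.
  x2: nu = 0, mu = 0 -> consistent with mu << nu.
  x3: nu = 0, mu = 0 -> consistent with mu << nu.
  x4: nu = 0, mu = 0 -> consistent with mu << nu.
  x5: nu = 0, mu = 0 -> consistent with mu << nu.
No atom violates the condition. Therefore mu << nu.

yes


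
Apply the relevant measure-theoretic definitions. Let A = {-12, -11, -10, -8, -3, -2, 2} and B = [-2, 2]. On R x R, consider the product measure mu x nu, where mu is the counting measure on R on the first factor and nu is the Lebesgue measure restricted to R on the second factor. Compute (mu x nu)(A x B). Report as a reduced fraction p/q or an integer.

For a measurable rectangle A x B, the product measure satisfies
  (mu x nu)(A x B) = mu(A) * nu(B).
  mu(A) = 7.
  nu(B) = 4.
  (mu x nu)(A x B) = 7 * 4 = 28.

28


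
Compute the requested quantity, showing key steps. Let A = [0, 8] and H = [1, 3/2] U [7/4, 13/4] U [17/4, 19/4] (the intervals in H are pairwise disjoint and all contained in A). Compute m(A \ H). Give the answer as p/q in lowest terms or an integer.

The ambient interval has length m(A) = 8 - 0 = 8.
Since the holes are disjoint and sit inside A, by finite additivity
  m(H) = sum_i (b_i - a_i), and m(A \ H) = m(A) - m(H).
Computing the hole measures:
  m(H_1) = 3/2 - 1 = 1/2.
  m(H_2) = 13/4 - 7/4 = 3/2.
  m(H_3) = 19/4 - 17/4 = 1/2.
Summed: m(H) = 1/2 + 3/2 + 1/2 = 5/2.
So m(A \ H) = 8 - 5/2 = 11/2.

11/2


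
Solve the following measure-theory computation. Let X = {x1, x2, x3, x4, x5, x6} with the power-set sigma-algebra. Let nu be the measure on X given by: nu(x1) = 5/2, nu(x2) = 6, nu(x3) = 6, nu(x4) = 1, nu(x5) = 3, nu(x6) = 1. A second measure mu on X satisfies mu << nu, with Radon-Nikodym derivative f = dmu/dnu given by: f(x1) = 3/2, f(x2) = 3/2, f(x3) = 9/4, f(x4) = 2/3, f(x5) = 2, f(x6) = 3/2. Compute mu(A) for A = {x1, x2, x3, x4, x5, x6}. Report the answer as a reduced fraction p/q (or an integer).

By the defining property of the Radon-Nikodym derivative, for every measurable set A,
  mu(A) = integral_A f dnu.
Since nu is a discrete measure concentrated on the atoms of X, the integral over A reduces to the sum
  mu(A) = sum_{x in A} f(x) * nu({x}).
Computing each term:
  x1: f(x1) * nu(x1) = 3/2 * 5/2 = 15/4.
  x2: f(x2) * nu(x2) = 3/2 * 6 = 9.
  x3: f(x3) * nu(x3) = 9/4 * 6 = 27/2.
  x4: f(x4) * nu(x4) = 2/3 * 1 = 2/3.
  x5: f(x5) * nu(x5) = 2 * 3 = 6.
  x6: f(x6) * nu(x6) = 3/2 * 1 = 3/2.
Summing: mu(A) = 15/4 + 9 + 27/2 + 2/3 + 6 + 3/2 = 413/12.

413/12


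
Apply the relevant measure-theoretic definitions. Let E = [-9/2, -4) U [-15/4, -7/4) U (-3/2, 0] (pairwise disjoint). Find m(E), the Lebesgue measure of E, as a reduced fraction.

For pairwise disjoint intervals, m(union_i I_i) = sum_i m(I_i),
and m is invariant under swapping open/closed endpoints (single points have measure 0).
So m(E) = sum_i (b_i - a_i).
  I_1 has length -4 - (-9/2) = 1/2.
  I_2 has length -7/4 - (-15/4) = 2.
  I_3 has length 0 - (-3/2) = 3/2.
Summing:
  m(E) = 1/2 + 2 + 3/2 = 4.

4


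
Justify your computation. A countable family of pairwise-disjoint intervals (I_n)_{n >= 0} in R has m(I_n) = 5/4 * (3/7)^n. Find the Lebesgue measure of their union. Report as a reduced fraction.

By countable additivity of the Lebesgue measure on pairwise disjoint measurable sets,
  m(union_{n >= 0} I_n) = sum_{n >= 0} m(I_n) = sum_{n >= 0} a * r^n,
  with a = 5/4 and r = 3/7.
Since 0 < r = 3/7 < 1, the geometric series converges:
  sum_{n >= 0} a * r^n = a / (1 - r).
  = 5/4 / (1 - 3/7)
  = 5/4 / (4/7)
  = 35/16.

35/16


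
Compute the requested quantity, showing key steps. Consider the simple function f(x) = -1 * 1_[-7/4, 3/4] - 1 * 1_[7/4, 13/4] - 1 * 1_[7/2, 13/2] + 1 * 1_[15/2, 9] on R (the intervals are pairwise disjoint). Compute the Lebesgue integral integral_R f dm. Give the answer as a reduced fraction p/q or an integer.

For a simple function f = sum_i c_i * 1_{A_i} with disjoint A_i,
  integral f dm = sum_i c_i * m(A_i).
Lengths of the A_i:
  m(A_1) = 3/4 - (-7/4) = 5/2.
  m(A_2) = 13/4 - 7/4 = 3/2.
  m(A_3) = 13/2 - 7/2 = 3.
  m(A_4) = 9 - 15/2 = 3/2.
Contributions c_i * m(A_i):
  (-1) * (5/2) = -5/2.
  (-1) * (3/2) = -3/2.
  (-1) * (3) = -3.
  (1) * (3/2) = 3/2.
Total: -5/2 - 3/2 - 3 + 3/2 = -11/2.

-11/2


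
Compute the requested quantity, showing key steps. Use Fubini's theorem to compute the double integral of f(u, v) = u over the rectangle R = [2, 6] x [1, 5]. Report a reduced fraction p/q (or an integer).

f(u, v) is a tensor product of a function of u and a function of v, and both factors are bounded continuous (hence Lebesgue integrable) on the rectangle, so Fubini's theorem applies:
  integral_R f d(m x m) = (integral_a1^b1 u du) * (integral_a2^b2 1 dv).
Inner integral in u: integral_{2}^{6} u du = (6^2 - 2^2)/2
  = 16.
Inner integral in v: integral_{1}^{5} 1 dv = (5^1 - 1^1)/1
  = 4.
Product: (16) * (4) = 64.

64


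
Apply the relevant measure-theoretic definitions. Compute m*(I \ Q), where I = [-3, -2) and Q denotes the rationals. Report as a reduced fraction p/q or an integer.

The interval I = [-3, -2) has m(I) = -2 - (-3) = 1 (endpoints are measure-zero, so open/closed/half-open agree). Write I = (I cap Q) u (I \ Q). The rationals in I are countable, so m*(I cap Q) = 0 (cover each rational by intervals whose total length is arbitrarily small). By countable subadditivity m*(I) <= m*(I cap Q) + m*(I \ Q), hence m*(I \ Q) >= m(I) = 1. The reverse inequality m*(I \ Q) <= m*(I) = 1 is trivial since (I \ Q) is a subset of I. Therefore m*(I \ Q) = 1.

1


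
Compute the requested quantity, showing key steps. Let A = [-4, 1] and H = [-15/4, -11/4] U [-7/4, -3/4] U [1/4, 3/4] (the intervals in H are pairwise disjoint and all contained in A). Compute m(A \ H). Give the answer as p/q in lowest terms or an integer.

The ambient interval has length m(A) = 1 - (-4) = 5.
Since the holes are disjoint and sit inside A, by finite additivity
  m(H) = sum_i (b_i - a_i), and m(A \ H) = m(A) - m(H).
Computing the hole measures:
  m(H_1) = -11/4 - (-15/4) = 1.
  m(H_2) = -3/4 - (-7/4) = 1.
  m(H_3) = 3/4 - 1/4 = 1/2.
Summed: m(H) = 1 + 1 + 1/2 = 5/2.
So m(A \ H) = 5 - 5/2 = 5/2.

5/2


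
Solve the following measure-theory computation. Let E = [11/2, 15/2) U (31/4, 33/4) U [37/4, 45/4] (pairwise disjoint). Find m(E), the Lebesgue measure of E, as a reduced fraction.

For pairwise disjoint intervals, m(union_i I_i) = sum_i m(I_i),
and m is invariant under swapping open/closed endpoints (single points have measure 0).
So m(E) = sum_i (b_i - a_i).
  I_1 has length 15/2 - 11/2 = 2.
  I_2 has length 33/4 - 31/4 = 1/2.
  I_3 has length 45/4 - 37/4 = 2.
Summing:
  m(E) = 2 + 1/2 + 2 = 9/2.

9/2


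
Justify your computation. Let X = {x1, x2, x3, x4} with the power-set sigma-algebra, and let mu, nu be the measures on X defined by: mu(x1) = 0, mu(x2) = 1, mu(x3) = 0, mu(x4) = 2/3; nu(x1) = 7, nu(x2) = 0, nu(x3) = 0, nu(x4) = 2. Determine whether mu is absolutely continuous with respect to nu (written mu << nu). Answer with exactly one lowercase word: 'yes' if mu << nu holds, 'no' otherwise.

mu << nu means: every nu-null measurable set is also mu-null; equivalently, for every atom x, if nu({x}) = 0 then mu({x}) = 0.
Checking each atom:
  x1: nu = 7 > 0 -> no constraint.
  x2: nu = 0, mu = 1 > 0 -> violates mu << nu.
  x3: nu = 0, mu = 0 -> consistent with mu << nu.
  x4: nu = 2 > 0 -> no constraint.
The atom(s) x2 violate the condition (nu = 0 but mu > 0). Therefore mu is NOT absolutely continuous w.r.t. nu.

no


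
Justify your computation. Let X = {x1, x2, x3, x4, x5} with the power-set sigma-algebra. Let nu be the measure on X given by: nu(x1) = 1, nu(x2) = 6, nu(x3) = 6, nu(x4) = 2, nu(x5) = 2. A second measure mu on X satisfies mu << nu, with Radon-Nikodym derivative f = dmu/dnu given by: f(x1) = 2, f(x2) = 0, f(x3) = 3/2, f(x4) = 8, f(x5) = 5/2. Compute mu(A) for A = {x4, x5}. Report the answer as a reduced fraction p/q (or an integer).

By the defining property of the Radon-Nikodym derivative, for every measurable set A,
  mu(A) = integral_A f dnu.
Since nu is a discrete measure concentrated on the atoms of X, the integral over A reduces to the sum
  mu(A) = sum_{x in A} f(x) * nu({x}).
Computing each term:
  x4: f(x4) * nu(x4) = 8 * 2 = 16.
  x5: f(x5) * nu(x5) = 5/2 * 2 = 5.
Summing: mu(A) = 16 + 5 = 21.

21


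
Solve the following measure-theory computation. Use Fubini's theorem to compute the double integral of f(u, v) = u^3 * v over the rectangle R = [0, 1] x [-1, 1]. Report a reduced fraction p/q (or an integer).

f(u, v) is a tensor product of a function of u and a function of v, and both factors are bounded continuous (hence Lebesgue integrable) on the rectangle, so Fubini's theorem applies:
  integral_R f d(m x m) = (integral_a1^b1 u^3 du) * (integral_a2^b2 v dv).
Inner integral in u: integral_{0}^{1} u^3 du = (1^4 - 0^4)/4
  = 1/4.
Inner integral in v: integral_{-1}^{1} v dv = (1^2 - (-1)^2)/2
  = 0.
Product: (1/4) * (0) = 0.

0


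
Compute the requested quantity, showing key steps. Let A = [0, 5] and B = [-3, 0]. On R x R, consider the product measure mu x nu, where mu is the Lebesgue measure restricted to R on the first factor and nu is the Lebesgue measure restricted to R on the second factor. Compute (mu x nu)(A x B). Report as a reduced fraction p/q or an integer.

For a measurable rectangle A x B, the product measure satisfies
  (mu x nu)(A x B) = mu(A) * nu(B).
  mu(A) = 5.
  nu(B) = 3.
  (mu x nu)(A x B) = 5 * 3 = 15.

15


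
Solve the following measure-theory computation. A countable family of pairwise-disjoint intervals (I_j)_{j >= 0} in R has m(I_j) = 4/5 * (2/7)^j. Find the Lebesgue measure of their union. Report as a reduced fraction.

By countable additivity of the Lebesgue measure on pairwise disjoint measurable sets,
  m(union_{j >= 0} I_j) = sum_{j >= 0} m(I_j) = sum_{j >= 0} a * r^j,
  with a = 4/5 and r = 2/7.
Since 0 < r = 2/7 < 1, the geometric series converges:
  sum_{j >= 0} a * r^j = a / (1 - r).
  = 4/5 / (1 - 2/7)
  = 4/5 / (5/7)
  = 28/25.

28/25


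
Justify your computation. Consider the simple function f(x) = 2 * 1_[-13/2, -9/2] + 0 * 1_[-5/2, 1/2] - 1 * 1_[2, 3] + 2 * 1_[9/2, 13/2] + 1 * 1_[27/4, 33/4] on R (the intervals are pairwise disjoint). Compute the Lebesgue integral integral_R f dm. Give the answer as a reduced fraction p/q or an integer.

For a simple function f = sum_i c_i * 1_{A_i} with disjoint A_i,
  integral f dm = sum_i c_i * m(A_i).
Lengths of the A_i:
  m(A_1) = -9/2 - (-13/2) = 2.
  m(A_2) = 1/2 - (-5/2) = 3.
  m(A_3) = 3 - 2 = 1.
  m(A_4) = 13/2 - 9/2 = 2.
  m(A_5) = 33/4 - 27/4 = 3/2.
Contributions c_i * m(A_i):
  (2) * (2) = 4.
  (0) * (3) = 0.
  (-1) * (1) = -1.
  (2) * (2) = 4.
  (1) * (3/2) = 3/2.
Total: 4 + 0 - 1 + 4 + 3/2 = 17/2.

17/2


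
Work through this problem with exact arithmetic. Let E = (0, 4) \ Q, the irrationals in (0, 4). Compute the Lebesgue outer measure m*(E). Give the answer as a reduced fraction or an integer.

The interval I = (0, 4) has m(I) = 4 - 0 = 4 (endpoints are measure-zero, so open/closed/half-open agree). Write I = (I cap Q) u (I \ Q). The rationals in I are countable, so m*(I cap Q) = 0 (cover each rational by intervals whose total length is arbitrarily small). By countable subadditivity m*(I) <= m*(I cap Q) + m*(I \ Q), hence m*(I \ Q) >= m(I) = 4. The reverse inequality m*(I \ Q) <= m*(I) = 4 is trivial since (I \ Q) is a subset of I. Therefore m*(I \ Q) = 4.

4


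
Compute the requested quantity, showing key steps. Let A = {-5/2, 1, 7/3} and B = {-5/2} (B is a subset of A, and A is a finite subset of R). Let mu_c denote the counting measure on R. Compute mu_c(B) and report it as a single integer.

Counting measure assigns mu_c(E) = |E| (number of elements) when E is finite.
B has 1 element(s), so mu_c(B) = 1.

1


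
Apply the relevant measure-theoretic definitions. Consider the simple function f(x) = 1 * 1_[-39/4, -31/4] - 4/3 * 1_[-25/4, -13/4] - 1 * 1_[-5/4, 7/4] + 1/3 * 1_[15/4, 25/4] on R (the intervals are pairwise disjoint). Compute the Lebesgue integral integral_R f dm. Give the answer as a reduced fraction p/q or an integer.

For a simple function f = sum_i c_i * 1_{A_i} with disjoint A_i,
  integral f dm = sum_i c_i * m(A_i).
Lengths of the A_i:
  m(A_1) = -31/4 - (-39/4) = 2.
  m(A_2) = -13/4 - (-25/4) = 3.
  m(A_3) = 7/4 - (-5/4) = 3.
  m(A_4) = 25/4 - 15/4 = 5/2.
Contributions c_i * m(A_i):
  (1) * (2) = 2.
  (-4/3) * (3) = -4.
  (-1) * (3) = -3.
  (1/3) * (5/2) = 5/6.
Total: 2 - 4 - 3 + 5/6 = -25/6.

-25/6


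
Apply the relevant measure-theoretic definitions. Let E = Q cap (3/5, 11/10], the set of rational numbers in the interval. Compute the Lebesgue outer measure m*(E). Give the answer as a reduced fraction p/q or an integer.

The set Q cap (3/5, 11/10] is countable (a subset of the countable set Q). Lebesgue outer measure of any countable set is 0: each singleton {q} has m*({q}) = 0, and by countable subadditivity m*(union_k {q_k}) <= sum_k m*({q_k}) = sum_k 0 = 0. The reverse inequality m*(E) >= 0 is automatic. So m*(Q cap (3/5, 11/10]) = 0.

0


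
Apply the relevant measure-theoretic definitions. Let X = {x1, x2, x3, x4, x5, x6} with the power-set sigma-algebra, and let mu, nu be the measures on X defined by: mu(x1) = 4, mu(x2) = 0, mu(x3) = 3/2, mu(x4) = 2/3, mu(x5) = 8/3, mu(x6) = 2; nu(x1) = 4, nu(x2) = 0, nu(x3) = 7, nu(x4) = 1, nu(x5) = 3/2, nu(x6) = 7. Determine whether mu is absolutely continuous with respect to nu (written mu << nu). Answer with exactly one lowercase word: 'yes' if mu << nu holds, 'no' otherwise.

mu << nu means: every nu-null measurable set is also mu-null; equivalently, for every atom x, if nu({x}) = 0 then mu({x}) = 0.
Checking each atom:
  x1: nu = 4 > 0 -> no constraint.
  x2: nu = 0, mu = 0 -> consistent with mu << nu.
  x3: nu = 7 > 0 -> no constraint.
  x4: nu = 1 > 0 -> no constraint.
  x5: nu = 3/2 > 0 -> no constraint.
  x6: nu = 7 > 0 -> no constraint.
No atom violates the condition. Therefore mu << nu.

yes


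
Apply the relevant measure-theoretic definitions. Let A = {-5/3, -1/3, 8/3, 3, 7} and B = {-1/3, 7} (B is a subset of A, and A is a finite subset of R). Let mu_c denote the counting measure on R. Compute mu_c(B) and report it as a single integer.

Counting measure assigns mu_c(E) = |E| (number of elements) when E is finite.
B has 2 element(s), so mu_c(B) = 2.

2


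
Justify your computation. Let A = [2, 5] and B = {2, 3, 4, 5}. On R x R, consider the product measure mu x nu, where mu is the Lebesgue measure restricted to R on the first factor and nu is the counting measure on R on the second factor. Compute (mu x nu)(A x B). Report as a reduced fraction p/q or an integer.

For a measurable rectangle A x B, the product measure satisfies
  (mu x nu)(A x B) = mu(A) * nu(B).
  mu(A) = 3.
  nu(B) = 4.
  (mu x nu)(A x B) = 3 * 4 = 12.

12


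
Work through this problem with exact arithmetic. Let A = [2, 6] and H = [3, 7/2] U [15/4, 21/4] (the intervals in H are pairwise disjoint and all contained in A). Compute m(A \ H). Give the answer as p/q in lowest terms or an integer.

The ambient interval has length m(A) = 6 - 2 = 4.
Since the holes are disjoint and sit inside A, by finite additivity
  m(H) = sum_i (b_i - a_i), and m(A \ H) = m(A) - m(H).
Computing the hole measures:
  m(H_1) = 7/2 - 3 = 1/2.
  m(H_2) = 21/4 - 15/4 = 3/2.
Summed: m(H) = 1/2 + 3/2 = 2.
So m(A \ H) = 4 - 2 = 2.

2


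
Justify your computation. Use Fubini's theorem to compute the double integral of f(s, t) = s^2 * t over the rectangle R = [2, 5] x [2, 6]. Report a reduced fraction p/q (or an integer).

f(s, t) is a tensor product of a function of s and a function of t, and both factors are bounded continuous (hence Lebesgue integrable) on the rectangle, so Fubini's theorem applies:
  integral_R f d(m x m) = (integral_a1^b1 s^2 ds) * (integral_a2^b2 t dt).
Inner integral in s: integral_{2}^{5} s^2 ds = (5^3 - 2^3)/3
  = 39.
Inner integral in t: integral_{2}^{6} t dt = (6^2 - 2^2)/2
  = 16.
Product: (39) * (16) = 624.

624


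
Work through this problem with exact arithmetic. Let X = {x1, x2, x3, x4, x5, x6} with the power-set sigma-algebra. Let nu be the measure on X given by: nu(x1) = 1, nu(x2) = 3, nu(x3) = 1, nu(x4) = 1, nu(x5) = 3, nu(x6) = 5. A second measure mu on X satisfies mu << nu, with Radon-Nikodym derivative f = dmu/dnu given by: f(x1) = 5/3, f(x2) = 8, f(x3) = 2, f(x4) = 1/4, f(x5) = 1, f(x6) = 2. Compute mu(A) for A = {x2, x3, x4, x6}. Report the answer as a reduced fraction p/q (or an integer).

By the defining property of the Radon-Nikodym derivative, for every measurable set A,
  mu(A) = integral_A f dnu.
Since nu is a discrete measure concentrated on the atoms of X, the integral over A reduces to the sum
  mu(A) = sum_{x in A} f(x) * nu({x}).
Computing each term:
  x2: f(x2) * nu(x2) = 8 * 3 = 24.
  x3: f(x3) * nu(x3) = 2 * 1 = 2.
  x4: f(x4) * nu(x4) = 1/4 * 1 = 1/4.
  x6: f(x6) * nu(x6) = 2 * 5 = 10.
Summing: mu(A) = 24 + 2 + 1/4 + 10 = 145/4.

145/4


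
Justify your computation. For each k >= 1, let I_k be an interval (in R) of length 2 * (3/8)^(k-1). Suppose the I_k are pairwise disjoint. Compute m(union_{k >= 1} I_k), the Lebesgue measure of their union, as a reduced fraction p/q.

By countable additivity of the Lebesgue measure on pairwise disjoint measurable sets,
  m(union_{k >= 1} I_k) = sum_{k >= 1} m(I_k) = sum_{k >= 1} a * r^(k-1),
  with a = 2 and r = 3/8.
Since 0 < r = 3/8 < 1, the geometric series converges:
  sum_{k >= 1} a * r^(k-1) = a / (1 - r).
  = 2 / (1 - 3/8)
  = 2 / (5/8)
  = 16/5.

16/5


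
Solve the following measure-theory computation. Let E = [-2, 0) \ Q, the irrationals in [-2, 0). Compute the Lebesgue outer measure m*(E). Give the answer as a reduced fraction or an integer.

The interval I = [-2, 0) has m(I) = 0 - (-2) = 2 (endpoints are measure-zero, so open/closed/half-open agree). Write I = (I cap Q) u (I \ Q). The rationals in I are countable, so m*(I cap Q) = 0 (cover each rational by intervals whose total length is arbitrarily small). By countable subadditivity m*(I) <= m*(I cap Q) + m*(I \ Q), hence m*(I \ Q) >= m(I) = 2. The reverse inequality m*(I \ Q) <= m*(I) = 2 is trivial since (I \ Q) is a subset of I. Therefore m*(I \ Q) = 2.

2


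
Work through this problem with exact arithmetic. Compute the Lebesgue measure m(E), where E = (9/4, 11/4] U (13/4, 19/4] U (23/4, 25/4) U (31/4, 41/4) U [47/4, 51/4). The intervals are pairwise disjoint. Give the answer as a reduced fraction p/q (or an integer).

For pairwise disjoint intervals, m(union_i I_i) = sum_i m(I_i),
and m is invariant under swapping open/closed endpoints (single points have measure 0).
So m(E) = sum_i (b_i - a_i).
  I_1 has length 11/4 - 9/4 = 1/2.
  I_2 has length 19/4 - 13/4 = 3/2.
  I_3 has length 25/4 - 23/4 = 1/2.
  I_4 has length 41/4 - 31/4 = 5/2.
  I_5 has length 51/4 - 47/4 = 1.
Summing:
  m(E) = 1/2 + 3/2 + 1/2 + 5/2 + 1 = 6.

6


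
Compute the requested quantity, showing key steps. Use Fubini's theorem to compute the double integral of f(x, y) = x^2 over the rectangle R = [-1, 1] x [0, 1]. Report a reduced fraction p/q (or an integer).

f(x, y) is a tensor product of a function of x and a function of y, and both factors are bounded continuous (hence Lebesgue integrable) on the rectangle, so Fubini's theorem applies:
  integral_R f d(m x m) = (integral_a1^b1 x^2 dx) * (integral_a2^b2 1 dy).
Inner integral in x: integral_{-1}^{1} x^2 dx = (1^3 - (-1)^3)/3
  = 2/3.
Inner integral in y: integral_{0}^{1} 1 dy = (1^1 - 0^1)/1
  = 1.
Product: (2/3) * (1) = 2/3.

2/3


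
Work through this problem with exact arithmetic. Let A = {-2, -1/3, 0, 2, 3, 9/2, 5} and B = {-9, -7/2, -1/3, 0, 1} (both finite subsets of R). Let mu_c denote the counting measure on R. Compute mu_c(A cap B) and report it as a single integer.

Counting measure on a finite set equals cardinality. mu_c(A cap B) = |A cap B| (elements appearing in both).
Enumerating the elements of A that also lie in B gives 2 element(s).
So mu_c(A cap B) = 2.

2


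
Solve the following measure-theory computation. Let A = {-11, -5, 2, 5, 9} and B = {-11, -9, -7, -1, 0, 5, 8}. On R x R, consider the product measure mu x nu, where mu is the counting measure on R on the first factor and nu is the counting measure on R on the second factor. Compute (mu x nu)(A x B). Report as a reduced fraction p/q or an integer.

For a measurable rectangle A x B, the product measure satisfies
  (mu x nu)(A x B) = mu(A) * nu(B).
  mu(A) = 5.
  nu(B) = 7.
  (mu x nu)(A x B) = 5 * 7 = 35.

35


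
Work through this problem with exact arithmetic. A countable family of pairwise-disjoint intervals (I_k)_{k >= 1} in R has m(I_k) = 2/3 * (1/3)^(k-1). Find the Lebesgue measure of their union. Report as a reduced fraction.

By countable additivity of the Lebesgue measure on pairwise disjoint measurable sets,
  m(union_{k >= 1} I_k) = sum_{k >= 1} m(I_k) = sum_{k >= 1} a * r^(k-1),
  with a = 2/3 and r = 1/3.
Since 0 < r = 1/3 < 1, the geometric series converges:
  sum_{k >= 1} a * r^(k-1) = a / (1 - r).
  = 2/3 / (1 - 1/3)
  = 2/3 / (2/3)
  = 1.

1


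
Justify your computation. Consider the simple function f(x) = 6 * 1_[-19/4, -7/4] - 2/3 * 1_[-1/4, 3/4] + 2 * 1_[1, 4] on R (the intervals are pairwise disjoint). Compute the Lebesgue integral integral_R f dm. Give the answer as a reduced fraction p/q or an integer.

For a simple function f = sum_i c_i * 1_{A_i} with disjoint A_i,
  integral f dm = sum_i c_i * m(A_i).
Lengths of the A_i:
  m(A_1) = -7/4 - (-19/4) = 3.
  m(A_2) = 3/4 - (-1/4) = 1.
  m(A_3) = 4 - 1 = 3.
Contributions c_i * m(A_i):
  (6) * (3) = 18.
  (-2/3) * (1) = -2/3.
  (2) * (3) = 6.
Total: 18 - 2/3 + 6 = 70/3.

70/3


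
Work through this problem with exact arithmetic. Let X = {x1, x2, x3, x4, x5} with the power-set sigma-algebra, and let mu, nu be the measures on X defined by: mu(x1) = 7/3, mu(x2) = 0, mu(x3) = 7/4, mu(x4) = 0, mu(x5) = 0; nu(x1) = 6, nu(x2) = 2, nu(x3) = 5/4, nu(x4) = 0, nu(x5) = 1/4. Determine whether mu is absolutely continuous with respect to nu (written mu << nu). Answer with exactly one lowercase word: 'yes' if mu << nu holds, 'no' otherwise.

mu << nu means: every nu-null measurable set is also mu-null; equivalently, for every atom x, if nu({x}) = 0 then mu({x}) = 0.
Checking each atom:
  x1: nu = 6 > 0 -> no constraint.
  x2: nu = 2 > 0 -> no constraint.
  x3: nu = 5/4 > 0 -> no constraint.
  x4: nu = 0, mu = 0 -> consistent with mu << nu.
  x5: nu = 1/4 > 0 -> no constraint.
No atom violates the condition. Therefore mu << nu.

yes


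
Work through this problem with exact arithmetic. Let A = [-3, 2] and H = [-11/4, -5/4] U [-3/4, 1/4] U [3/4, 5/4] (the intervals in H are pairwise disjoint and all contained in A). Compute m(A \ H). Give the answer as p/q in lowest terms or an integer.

The ambient interval has length m(A) = 2 - (-3) = 5.
Since the holes are disjoint and sit inside A, by finite additivity
  m(H) = sum_i (b_i - a_i), and m(A \ H) = m(A) - m(H).
Computing the hole measures:
  m(H_1) = -5/4 - (-11/4) = 3/2.
  m(H_2) = 1/4 - (-3/4) = 1.
  m(H_3) = 5/4 - 3/4 = 1/2.
Summed: m(H) = 3/2 + 1 + 1/2 = 3.
So m(A \ H) = 5 - 3 = 2.

2


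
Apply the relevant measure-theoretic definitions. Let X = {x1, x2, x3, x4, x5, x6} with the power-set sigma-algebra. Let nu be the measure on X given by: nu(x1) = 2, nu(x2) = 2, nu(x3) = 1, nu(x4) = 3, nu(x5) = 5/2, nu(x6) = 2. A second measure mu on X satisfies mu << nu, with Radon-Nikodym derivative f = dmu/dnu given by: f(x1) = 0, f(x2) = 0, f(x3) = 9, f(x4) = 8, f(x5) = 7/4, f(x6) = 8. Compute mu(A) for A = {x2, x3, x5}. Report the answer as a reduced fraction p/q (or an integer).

By the defining property of the Radon-Nikodym derivative, for every measurable set A,
  mu(A) = integral_A f dnu.
Since nu is a discrete measure concentrated on the atoms of X, the integral over A reduces to the sum
  mu(A) = sum_{x in A} f(x) * nu({x}).
Computing each term:
  x2: f(x2) * nu(x2) = 0 * 2 = 0.
  x3: f(x3) * nu(x3) = 9 * 1 = 9.
  x5: f(x5) * nu(x5) = 7/4 * 5/2 = 35/8.
Summing: mu(A) = 0 + 9 + 35/8 = 107/8.

107/8


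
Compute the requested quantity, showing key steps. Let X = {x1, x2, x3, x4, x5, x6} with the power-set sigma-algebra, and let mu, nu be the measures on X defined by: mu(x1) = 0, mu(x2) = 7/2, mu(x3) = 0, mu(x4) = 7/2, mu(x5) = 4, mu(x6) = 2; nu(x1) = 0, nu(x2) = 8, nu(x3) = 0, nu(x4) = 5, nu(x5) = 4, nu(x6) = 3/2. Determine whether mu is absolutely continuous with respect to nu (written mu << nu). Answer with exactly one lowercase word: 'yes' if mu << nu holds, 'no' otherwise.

mu << nu means: every nu-null measurable set is also mu-null; equivalently, for every atom x, if nu({x}) = 0 then mu({x}) = 0.
Checking each atom:
  x1: nu = 0, mu = 0 -> consistent with mu << nu.
  x2: nu = 8 > 0 -> no constraint.
  x3: nu = 0, mu = 0 -> consistent with mu << nu.
  x4: nu = 5 > 0 -> no constraint.
  x5: nu = 4 > 0 -> no constraint.
  x6: nu = 3/2 > 0 -> no constraint.
No atom violates the condition. Therefore mu << nu.

yes


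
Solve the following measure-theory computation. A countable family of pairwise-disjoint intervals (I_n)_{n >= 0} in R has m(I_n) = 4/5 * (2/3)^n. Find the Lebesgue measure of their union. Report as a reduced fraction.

By countable additivity of the Lebesgue measure on pairwise disjoint measurable sets,
  m(union_{n >= 0} I_n) = sum_{n >= 0} m(I_n) = sum_{n >= 0} a * r^n,
  with a = 4/5 and r = 2/3.
Since 0 < r = 2/3 < 1, the geometric series converges:
  sum_{n >= 0} a * r^n = a / (1 - r).
  = 4/5 / (1 - 2/3)
  = 4/5 / (1/3)
  = 12/5.

12/5


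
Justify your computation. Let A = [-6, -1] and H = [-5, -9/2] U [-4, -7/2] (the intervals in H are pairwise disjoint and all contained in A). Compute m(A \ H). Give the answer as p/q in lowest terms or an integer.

The ambient interval has length m(A) = -1 - (-6) = 5.
Since the holes are disjoint and sit inside A, by finite additivity
  m(H) = sum_i (b_i - a_i), and m(A \ H) = m(A) - m(H).
Computing the hole measures:
  m(H_1) = -9/2 - (-5) = 1/2.
  m(H_2) = -7/2 - (-4) = 1/2.
Summed: m(H) = 1/2 + 1/2 = 1.
So m(A \ H) = 5 - 1 = 4.

4


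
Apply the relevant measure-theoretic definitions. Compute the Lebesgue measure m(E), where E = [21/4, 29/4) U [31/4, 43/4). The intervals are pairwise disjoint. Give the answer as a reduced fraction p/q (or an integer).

For pairwise disjoint intervals, m(union_i I_i) = sum_i m(I_i),
and m is invariant under swapping open/closed endpoints (single points have measure 0).
So m(E) = sum_i (b_i - a_i).
  I_1 has length 29/4 - 21/4 = 2.
  I_2 has length 43/4 - 31/4 = 3.
Summing:
  m(E) = 2 + 3 = 5.

5


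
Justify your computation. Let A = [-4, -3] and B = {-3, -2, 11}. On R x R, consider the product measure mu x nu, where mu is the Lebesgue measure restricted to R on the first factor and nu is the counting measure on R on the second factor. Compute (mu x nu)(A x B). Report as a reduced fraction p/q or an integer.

For a measurable rectangle A x B, the product measure satisfies
  (mu x nu)(A x B) = mu(A) * nu(B).
  mu(A) = 1.
  nu(B) = 3.
  (mu x nu)(A x B) = 1 * 3 = 3.

3


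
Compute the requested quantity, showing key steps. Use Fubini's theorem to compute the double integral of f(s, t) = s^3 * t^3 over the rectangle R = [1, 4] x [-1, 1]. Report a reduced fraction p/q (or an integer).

f(s, t) is a tensor product of a function of s and a function of t, and both factors are bounded continuous (hence Lebesgue integrable) on the rectangle, so Fubini's theorem applies:
  integral_R f d(m x m) = (integral_a1^b1 s^3 ds) * (integral_a2^b2 t^3 dt).
Inner integral in s: integral_{1}^{4} s^3 ds = (4^4 - 1^4)/4
  = 255/4.
Inner integral in t: integral_{-1}^{1} t^3 dt = (1^4 - (-1)^4)/4
  = 0.
Product: (255/4) * (0) = 0.

0


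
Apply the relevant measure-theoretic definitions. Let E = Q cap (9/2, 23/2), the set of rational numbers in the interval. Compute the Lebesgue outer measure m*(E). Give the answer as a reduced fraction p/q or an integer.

The set Q cap (9/2, 23/2) is countable (a subset of the countable set Q). Lebesgue outer measure of any countable set is 0: each singleton {q} has m*({q}) = 0, and by countable subadditivity m*(union_k {q_k}) <= sum_k m*({q_k}) = sum_k 0 = 0. The reverse inequality m*(E) >= 0 is automatic. So m*(Q cap (9/2, 23/2)) = 0.

0


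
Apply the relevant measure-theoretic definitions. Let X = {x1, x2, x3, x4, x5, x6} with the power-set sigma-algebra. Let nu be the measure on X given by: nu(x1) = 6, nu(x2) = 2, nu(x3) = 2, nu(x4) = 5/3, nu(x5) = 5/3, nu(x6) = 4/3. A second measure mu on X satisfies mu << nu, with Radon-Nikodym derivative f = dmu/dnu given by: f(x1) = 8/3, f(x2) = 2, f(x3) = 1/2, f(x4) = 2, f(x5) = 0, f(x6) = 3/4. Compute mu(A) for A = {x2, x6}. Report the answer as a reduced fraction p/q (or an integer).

By the defining property of the Radon-Nikodym derivative, for every measurable set A,
  mu(A) = integral_A f dnu.
Since nu is a discrete measure concentrated on the atoms of X, the integral over A reduces to the sum
  mu(A) = sum_{x in A} f(x) * nu({x}).
Computing each term:
  x2: f(x2) * nu(x2) = 2 * 2 = 4.
  x6: f(x6) * nu(x6) = 3/4 * 4/3 = 1.
Summing: mu(A) = 4 + 1 = 5.

5


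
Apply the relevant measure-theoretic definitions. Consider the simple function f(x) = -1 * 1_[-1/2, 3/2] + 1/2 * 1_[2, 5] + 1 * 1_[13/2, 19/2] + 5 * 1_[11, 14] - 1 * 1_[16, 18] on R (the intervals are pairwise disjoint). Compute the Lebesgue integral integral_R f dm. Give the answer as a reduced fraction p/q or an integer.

For a simple function f = sum_i c_i * 1_{A_i} with disjoint A_i,
  integral f dm = sum_i c_i * m(A_i).
Lengths of the A_i:
  m(A_1) = 3/2 - (-1/2) = 2.
  m(A_2) = 5 - 2 = 3.
  m(A_3) = 19/2 - 13/2 = 3.
  m(A_4) = 14 - 11 = 3.
  m(A_5) = 18 - 16 = 2.
Contributions c_i * m(A_i):
  (-1) * (2) = -2.
  (1/2) * (3) = 3/2.
  (1) * (3) = 3.
  (5) * (3) = 15.
  (-1) * (2) = -2.
Total: -2 + 3/2 + 3 + 15 - 2 = 31/2.

31/2
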